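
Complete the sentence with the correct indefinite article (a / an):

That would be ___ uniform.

a

The indefinite article is chosen by the initial *sound* of the following word, not its spelling.
*uniform* begins with the sound /juː/ (u pronounced /juː/) — a consonant sound.
So the article is *a*: That would be a uniform.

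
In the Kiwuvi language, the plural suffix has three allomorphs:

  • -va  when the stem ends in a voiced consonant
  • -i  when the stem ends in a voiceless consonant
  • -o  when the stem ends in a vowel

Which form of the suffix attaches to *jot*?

-i

*jot* — final sound /t/ (a voiceless consonant) → -i.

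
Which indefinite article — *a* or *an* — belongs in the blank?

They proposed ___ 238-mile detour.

The indefinite article is chosen by the initial *sound* of the following word, not its spelling.
The number *238* is spoken "two hundred …", beginning with /tuː/ — a consonant sound.
So the article is *a*: They proposed a 238-mile detour.

a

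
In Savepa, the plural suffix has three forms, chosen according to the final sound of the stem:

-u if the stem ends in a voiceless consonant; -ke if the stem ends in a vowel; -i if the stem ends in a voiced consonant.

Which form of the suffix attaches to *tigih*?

Since the final sound of *tigih* is /h/ (a voiceless consonant), it takes -u.

-u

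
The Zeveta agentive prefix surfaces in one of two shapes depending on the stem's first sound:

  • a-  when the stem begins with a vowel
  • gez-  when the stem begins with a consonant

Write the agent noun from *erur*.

*erur*: first sound = /e/, a vowel → a- → *aerur*.

aerur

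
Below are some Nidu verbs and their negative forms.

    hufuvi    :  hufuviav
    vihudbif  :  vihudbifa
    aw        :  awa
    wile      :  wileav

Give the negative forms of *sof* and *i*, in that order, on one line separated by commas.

The pattern is consonant vs. vowel: -a when the stem ends in a consonant (*vihudbif*, *aw*); -av when the stem ends in a vowel (*hufuvi*, *wile*).
Since the final sound of *sof* is /f/ (a consonant), it takes -a, giving *sofa*.
The final sound of *i* is /i/, which is a vowel, so the suffix is -av, giving *iav*.

sofa, iav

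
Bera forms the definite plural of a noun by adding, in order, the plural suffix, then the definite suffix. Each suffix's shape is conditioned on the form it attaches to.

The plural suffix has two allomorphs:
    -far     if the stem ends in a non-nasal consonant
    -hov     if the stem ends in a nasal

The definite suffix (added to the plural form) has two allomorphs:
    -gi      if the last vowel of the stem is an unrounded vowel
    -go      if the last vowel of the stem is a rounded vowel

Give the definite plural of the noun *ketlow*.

The final consonant of *ketlow* is /w/, which is non-nasal, so the plural suffix is -far, giving *ketlowfar*.
The plural form *ketlowfar* — last vowel /a/ (an unrounded vowel) → -gi → *ketlowfargi*.

ketlowfargi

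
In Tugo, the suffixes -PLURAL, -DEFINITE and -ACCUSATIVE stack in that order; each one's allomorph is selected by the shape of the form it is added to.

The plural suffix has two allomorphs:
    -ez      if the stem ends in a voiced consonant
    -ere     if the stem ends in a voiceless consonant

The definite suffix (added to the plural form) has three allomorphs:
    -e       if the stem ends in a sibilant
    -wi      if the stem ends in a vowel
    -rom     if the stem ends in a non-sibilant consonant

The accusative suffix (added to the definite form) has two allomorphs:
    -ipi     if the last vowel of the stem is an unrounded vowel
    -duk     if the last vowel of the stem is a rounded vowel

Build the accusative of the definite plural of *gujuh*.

*gujuh*: final consonant = /h/, voiceless → -ere → *gujuhere*.
The plural form *gujuhere*: final sound = /e/, a vowel → -wi → *gujuherewi*.
The last vowel of the definite form *gujuherewi* is /i/, which is an unrounded vowel, so the accusative suffix is -ipi, giving *gujuherewiipi*.

gujuherewiipi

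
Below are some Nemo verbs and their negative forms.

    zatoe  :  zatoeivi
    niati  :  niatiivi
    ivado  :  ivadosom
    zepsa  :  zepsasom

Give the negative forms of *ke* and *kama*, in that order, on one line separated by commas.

keivi, kamasom

Looking at the last vowel of each stem: -ivi when the last vowel of the stem is a front vowel (*zatoe*, *niati*); -som when the last vowel of the stem is a back vowel (*ivado*, *zepsa*).
The last vowel of *ke* is /e/, which is a front vowel, so the suffix is -ivi, giving *keivi*.
*kama* — last vowel /a/ (a back vowel) → -som → *kamasom*.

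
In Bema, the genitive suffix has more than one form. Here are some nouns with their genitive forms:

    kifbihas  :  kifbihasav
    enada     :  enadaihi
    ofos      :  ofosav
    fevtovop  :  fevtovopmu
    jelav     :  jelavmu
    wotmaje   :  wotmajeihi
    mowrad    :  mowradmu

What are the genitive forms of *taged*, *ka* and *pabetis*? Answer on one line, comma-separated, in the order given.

The pattern is sibilance of the final sound: -av when the stem ends in a sibilant (*kifbihas*, *ofos*); -mu when the stem ends in a non-sibilant consonant (*fevtovop*, *jelav*, *mowrad*); -ihi when the stem ends in a vowel (*enada*, *wotmaje*).
The final sound of *taged* is /d/, which is a non-sibilant consonant, so the suffix is -mu, giving *tagedmu*.
The final sound of *ka* is /a/, which is a vowel, so the suffix is -ihi, giving *kaihi*.
Since the final sound of *pabetis* is /s/ (a sibilant), it takes -av, giving *pabetisav*.

tagedmu, kaihi, pabetisav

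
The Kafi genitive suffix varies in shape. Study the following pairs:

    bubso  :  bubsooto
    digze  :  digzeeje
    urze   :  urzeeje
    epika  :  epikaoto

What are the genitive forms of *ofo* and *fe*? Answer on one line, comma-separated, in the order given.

The alternation tracks the last vowel of the stem — -eje when the last vowel of the stem is a front vowel (*digze*, *urze*); -oto when the last vowel of the stem is a back vowel (*bubso*, *epika*).
*ofo* — last vowel /o/ (a back vowel) → -oto → *ofooto*.
*fe* — last vowel /e/ (a front vowel) → -eje → *feeje*.

ofooto, feeje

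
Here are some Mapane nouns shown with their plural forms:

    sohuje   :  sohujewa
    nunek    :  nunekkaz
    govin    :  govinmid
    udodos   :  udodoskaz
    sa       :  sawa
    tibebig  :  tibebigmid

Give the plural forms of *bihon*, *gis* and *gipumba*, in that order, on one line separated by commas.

bihonmid, giskaz, gipumbawa

The suffix is conditioned by the final sound: -kaz when the stem ends in a voiceless consonant (*nunek*, *udodos*); -mid when the stem ends in a voiced consonant (*govin*, *tibebig*); -wa when the stem ends in a vowel (*sohuje*, *sa*).
*bihon* — final sound /n/ (a voiced consonant) → -mid → *bihonmid*.
*gis*: final sound = /s/, a voiceless consonant → -kaz → *giskaz*.
The final sound of *gipumba* is /a/, which is a vowel, so the suffix is -wa, giving *gipumbawa*.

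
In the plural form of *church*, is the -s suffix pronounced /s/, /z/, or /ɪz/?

/ɪz/

The stem *church* ends in a sibilant (/s, z, ʃ, ʒ, tʃ, dʒ/).
The plural suffix surfaces as /ɪz/ after sibilants, /s/ after other voiceless consonants, and /z/ after other voiced sounds.
So the plural -s on *church* is pronounced /ɪz/.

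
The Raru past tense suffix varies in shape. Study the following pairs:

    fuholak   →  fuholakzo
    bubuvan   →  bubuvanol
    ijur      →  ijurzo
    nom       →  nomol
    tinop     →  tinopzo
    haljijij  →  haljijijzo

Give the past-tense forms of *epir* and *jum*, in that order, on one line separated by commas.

The pattern is nasality of the final consonant: -ol when the stem ends in a nasal (*bubuvan*, *nom*); -zo when the stem ends in a non-nasal consonant (*fuholak*, *ijur*, *tinop*, *haljijij*).
*epir*: final consonant = /r/, non-nasal → -zo → *epirzo*.
The final consonant of *jum* is /m/, which is a nasal, so the suffix is -ol, giving *jumol*.

epirzo, jumol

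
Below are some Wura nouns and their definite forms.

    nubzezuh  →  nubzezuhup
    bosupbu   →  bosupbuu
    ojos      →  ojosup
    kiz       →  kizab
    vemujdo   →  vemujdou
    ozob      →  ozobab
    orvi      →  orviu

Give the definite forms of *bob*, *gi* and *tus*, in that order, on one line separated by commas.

The pattern is voicing of the final sound: -up when the stem ends in a voiceless consonant (*nubzezuh*, *ojos*); -ab when the stem ends in a voiced consonant (*kiz*, *ozob*); -u when the stem ends in a vowel (*bosupbu*, *vemujdo*, *orvi*).
The final sound of *bob* is /b/, which is a voiced consonant, so the suffix is -ab, giving *bobab*.
Since the final sound of *gi* is /i/ (a vowel), it takes -u, giving *giu*.
The final sound of *tus* is /s/, which is a voiceless consonant, so the suffix is -up, giving *tusup*.

bobab, giu, tusup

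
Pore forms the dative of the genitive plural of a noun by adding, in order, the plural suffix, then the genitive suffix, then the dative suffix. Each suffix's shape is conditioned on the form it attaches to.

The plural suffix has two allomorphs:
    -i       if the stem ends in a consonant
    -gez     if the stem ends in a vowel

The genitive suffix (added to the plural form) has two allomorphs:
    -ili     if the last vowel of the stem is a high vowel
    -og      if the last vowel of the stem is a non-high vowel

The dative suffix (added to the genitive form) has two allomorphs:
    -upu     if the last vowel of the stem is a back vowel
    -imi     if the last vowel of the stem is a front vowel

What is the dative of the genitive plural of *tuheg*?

tuhegiiliimi

*tuheg*: final sound = /g/, a consonant → -i → *tuhegi*.
The plural form *tuhegi*: last vowel = /i/, a high vowel → -ili → *tuhegiili*.
Since the last vowel of the genitive form *tuhegiili* is /i/ (a front vowel), it takes -imi, giving *tuhegiiliimi*.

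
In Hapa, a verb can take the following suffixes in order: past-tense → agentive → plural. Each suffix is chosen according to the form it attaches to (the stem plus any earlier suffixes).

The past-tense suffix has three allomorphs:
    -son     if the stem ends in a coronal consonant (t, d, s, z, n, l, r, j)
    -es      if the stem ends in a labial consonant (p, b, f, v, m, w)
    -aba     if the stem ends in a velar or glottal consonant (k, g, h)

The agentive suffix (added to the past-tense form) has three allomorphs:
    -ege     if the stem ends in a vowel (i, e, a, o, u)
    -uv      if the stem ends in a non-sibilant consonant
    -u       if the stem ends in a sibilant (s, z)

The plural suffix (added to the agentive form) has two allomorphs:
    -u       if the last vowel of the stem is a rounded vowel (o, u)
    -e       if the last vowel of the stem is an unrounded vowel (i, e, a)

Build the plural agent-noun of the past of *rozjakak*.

rozjakakabaegee

The final consonant of *rozjakak* is /k/, which is velar/glottal, so the past-tense suffix is -aba, giving *rozjakakaba*.
The final sound of the past-tense form *rozjakakaba* is /a/, which is a vowel, so the agentive suffix is -ege, giving *rozjakakabaege*.
Since the last vowel of the agentive form *rozjakakabaege* is /e/ (an unrounded vowel), it takes -e, giving *rozjakakabaegee*.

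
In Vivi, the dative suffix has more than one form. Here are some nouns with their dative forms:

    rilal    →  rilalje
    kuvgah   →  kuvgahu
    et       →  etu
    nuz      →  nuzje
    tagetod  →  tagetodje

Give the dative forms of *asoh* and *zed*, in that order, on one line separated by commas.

asohu, zedje

The suffix is conditioned by the final consonant: -u when the stem ends in a voiceless consonant (*kuvgah*, *et*); -je when the stem ends in a voiced consonant (*rilal*, *nuz*, *tagetod*).
The final consonant of *asoh* is /h/, which is voiceless, so the suffix is -u, giving *asohu*.
*zed* — final consonant /d/ (voiced) → -je → *zedje*.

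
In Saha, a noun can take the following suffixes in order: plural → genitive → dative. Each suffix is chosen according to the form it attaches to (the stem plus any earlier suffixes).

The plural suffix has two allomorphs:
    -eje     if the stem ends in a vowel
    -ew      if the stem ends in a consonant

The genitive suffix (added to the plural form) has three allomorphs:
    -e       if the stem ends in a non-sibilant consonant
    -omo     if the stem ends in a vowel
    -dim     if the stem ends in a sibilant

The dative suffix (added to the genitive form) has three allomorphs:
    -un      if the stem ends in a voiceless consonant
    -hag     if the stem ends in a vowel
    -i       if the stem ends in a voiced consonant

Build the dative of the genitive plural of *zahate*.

The final sound of *zahate* is /e/, which is a vowel, so the plural suffix is -eje, giving *zahateeje*.
The plural form *zahateeje*: final sound = /e/, a vowel → -omo → *zahateejeomo*.
The genitive form *zahateejeomo* — final sound /o/ (a vowel) → -hag → *zahateejeomohag*.

zahateejeomohag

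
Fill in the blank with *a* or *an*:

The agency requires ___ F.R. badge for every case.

an

The indefinite article is chosen by the initial *sound* of the following word, not its spelling.
The initialism *F.R.* is read letter by letter; the first letter, F, is pronounced /ɛf/, which begins with a vowel sound.
So the article is *an*: The agency requires an F.R. badge for every case.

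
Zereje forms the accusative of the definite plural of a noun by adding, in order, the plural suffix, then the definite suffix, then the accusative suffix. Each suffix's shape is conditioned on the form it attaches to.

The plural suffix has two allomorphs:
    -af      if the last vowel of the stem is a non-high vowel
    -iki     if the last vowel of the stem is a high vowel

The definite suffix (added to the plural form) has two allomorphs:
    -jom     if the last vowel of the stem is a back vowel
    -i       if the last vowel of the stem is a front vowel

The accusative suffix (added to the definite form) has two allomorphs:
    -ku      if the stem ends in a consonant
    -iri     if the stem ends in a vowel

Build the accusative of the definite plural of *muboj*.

mubojafjomku

The last vowel of *muboj* is /o/, which is a non-high vowel, so the plural suffix is -af, giving *mubojaf*.
The last vowel of the plural form *mubojaf* is /a/, which is a back vowel, so the definite suffix is -jom, giving *mubojafjom*.
The definite form *mubojafjom* — final sound /m/ (a consonant) → -ku → *mubojafjomku*.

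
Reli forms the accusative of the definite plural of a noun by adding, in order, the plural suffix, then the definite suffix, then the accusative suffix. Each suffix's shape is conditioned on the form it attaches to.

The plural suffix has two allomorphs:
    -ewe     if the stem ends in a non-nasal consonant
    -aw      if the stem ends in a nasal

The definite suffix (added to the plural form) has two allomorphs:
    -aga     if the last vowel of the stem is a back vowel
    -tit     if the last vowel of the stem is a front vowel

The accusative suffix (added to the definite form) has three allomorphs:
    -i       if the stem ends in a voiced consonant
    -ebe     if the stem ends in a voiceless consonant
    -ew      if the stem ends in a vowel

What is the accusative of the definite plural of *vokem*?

vokemawagaew

*vokem* — final consonant /m/ (a nasal) → -aw → *vokemaw*.
Since the last vowel of the plural form *vokemaw* is /a/ (a back vowel), it takes -aga, giving *vokemawaga*.
Since the final sound of the definite form *vokemawaga* is /a/ (a vowel), it takes -ew, giving *vokemawagaew*.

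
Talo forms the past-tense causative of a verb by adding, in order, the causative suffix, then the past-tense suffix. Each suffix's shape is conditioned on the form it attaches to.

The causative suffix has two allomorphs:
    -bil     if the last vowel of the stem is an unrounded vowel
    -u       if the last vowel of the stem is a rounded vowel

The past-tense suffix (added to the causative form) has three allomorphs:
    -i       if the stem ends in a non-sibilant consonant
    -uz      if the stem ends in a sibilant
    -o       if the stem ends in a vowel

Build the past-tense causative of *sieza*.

The last vowel of *sieza* is /a/, which is an unrounded vowel, so the causative suffix is -bil, giving *siezabil*.
The causative form *siezabil*: final sound = /l/, a non-sibilant consonant → -i → *siezabili*.

siezabili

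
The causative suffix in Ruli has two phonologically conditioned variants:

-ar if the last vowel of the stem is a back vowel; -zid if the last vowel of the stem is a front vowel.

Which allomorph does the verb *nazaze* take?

-zid

The last vowel of *nazaze* is /e/, which is a front vowel, so the suffix is -zid.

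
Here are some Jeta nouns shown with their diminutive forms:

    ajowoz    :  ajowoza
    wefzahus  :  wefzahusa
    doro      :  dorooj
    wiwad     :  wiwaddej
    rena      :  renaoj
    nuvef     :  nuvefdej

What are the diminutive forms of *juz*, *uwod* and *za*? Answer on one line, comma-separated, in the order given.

The pattern is sibilance of the final sound: -a when the stem ends in a sibilant (*ajowoz*, *wefzahus*); -dej when the stem ends in a non-sibilant consonant (*wiwad*, *nuvef*); -oj when the stem ends in a vowel (*doro*, *rena*).
The final sound of *juz* is /z/, which is a sibilant, so the suffix is -a, giving *juza*.
The final sound of *uwod* is /d/, which is a non-sibilant consonant, so the suffix is -dej, giving *uwoddej*.
*za* — final sound /a/ (a vowel) → -oj → *zaoj*.

juza, uwoddej, zaoj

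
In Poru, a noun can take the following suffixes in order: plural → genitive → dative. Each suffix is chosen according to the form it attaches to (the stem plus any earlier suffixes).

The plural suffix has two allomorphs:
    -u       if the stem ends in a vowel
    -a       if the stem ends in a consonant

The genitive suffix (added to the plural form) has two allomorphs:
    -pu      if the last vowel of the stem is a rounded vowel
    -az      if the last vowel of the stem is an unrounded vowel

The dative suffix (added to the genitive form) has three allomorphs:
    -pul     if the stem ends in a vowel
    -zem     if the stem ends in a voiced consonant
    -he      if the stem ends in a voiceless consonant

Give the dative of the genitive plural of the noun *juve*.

juveupupul

Since the final sound of *juve* is /e/ (a vowel), it takes -u, giving *juveu*.
Since the last vowel of the plural form *juveu* is /u/ (a rounded vowel), it takes -pu, giving *juveupu*.
The genitive form *juveupu* — final sound /u/ (a vowel) → -pul → *juveupupul*.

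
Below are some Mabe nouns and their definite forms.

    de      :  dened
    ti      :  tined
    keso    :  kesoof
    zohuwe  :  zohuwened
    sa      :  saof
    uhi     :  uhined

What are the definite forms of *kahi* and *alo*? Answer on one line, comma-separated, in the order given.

kahined, aloof

The alternation tracks the last vowel of the stem — -ned when the last vowel of the stem is a front vowel (*de*, *ti*, *zohuwe*, *uhi*); -of when the last vowel of the stem is a back vowel (*keso*, *sa*).
The last vowel of *kahi* is /i/, which is a front vowel, so the suffix is -ned, giving *kahined*.
*alo* — last vowel /o/ (a back vowel) → -of → *aloof*.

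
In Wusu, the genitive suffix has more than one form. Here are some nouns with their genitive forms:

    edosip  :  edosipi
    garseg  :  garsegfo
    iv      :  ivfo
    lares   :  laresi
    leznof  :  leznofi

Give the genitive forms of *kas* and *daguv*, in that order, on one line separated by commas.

The suffix is conditioned by the final consonant: -i when the stem ends in a voiceless consonant (*edosip*, *lares*, *leznof*); -fo when the stem ends in a voiced consonant (*garseg*, *iv*).
The final consonant of *kas* is /s/, which is voiceless, so the suffix is -i, giving *kasi*.
*daguv* — final consonant /v/ (voiced) → -fo → *daguvfo*.

kasi, daguvfo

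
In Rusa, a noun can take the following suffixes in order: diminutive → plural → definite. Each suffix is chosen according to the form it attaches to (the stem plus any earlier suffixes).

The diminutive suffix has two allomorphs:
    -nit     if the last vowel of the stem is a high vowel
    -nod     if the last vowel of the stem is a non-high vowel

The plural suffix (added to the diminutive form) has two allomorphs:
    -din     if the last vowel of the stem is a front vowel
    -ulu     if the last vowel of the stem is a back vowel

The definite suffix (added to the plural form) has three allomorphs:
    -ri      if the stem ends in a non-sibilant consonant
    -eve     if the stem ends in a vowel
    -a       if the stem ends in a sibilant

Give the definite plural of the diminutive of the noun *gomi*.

The last vowel of *gomi* is /i/, which is a high vowel, so the diminutive suffix is -nit, giving *gominit*.
Since the last vowel of the diminutive form *gominit* is /i/ (a front vowel), it takes -din, giving *gominitdin*.
Since the final sound of the plural form *gominitdin* is /n/ (a non-sibilant consonant), it takes -ri, giving *gominitdinri*.

gominitdinri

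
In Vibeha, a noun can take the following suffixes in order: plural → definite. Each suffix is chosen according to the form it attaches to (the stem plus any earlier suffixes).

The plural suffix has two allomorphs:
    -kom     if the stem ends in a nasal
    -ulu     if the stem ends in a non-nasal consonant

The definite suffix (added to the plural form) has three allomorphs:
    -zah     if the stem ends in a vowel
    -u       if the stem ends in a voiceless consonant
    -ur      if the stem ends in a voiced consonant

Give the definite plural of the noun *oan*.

*oan*: final consonant = /n/, a nasal → -kom → *oankom*.
The plural form *oankom*: final sound = /m/, a voiced consonant → -ur → *oankomur*.

oankomur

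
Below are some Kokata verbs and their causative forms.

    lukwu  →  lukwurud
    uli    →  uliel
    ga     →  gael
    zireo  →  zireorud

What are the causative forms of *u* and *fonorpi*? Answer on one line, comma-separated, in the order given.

urud, fonorpiel

The alternation tracks the last vowel of the stem — -rud when the last vowel of the stem is a rounded vowel (*lukwu*, *zireo*); -el when the last vowel of the stem is an unrounded vowel (*uli*, *ga*).
Since the last vowel of *u* is /u/ (a rounded vowel), it takes -rud, giving *urud*.
*fonorpi*: last vowel = /i/, an unrounded vowel → -el → *fonorpiel*.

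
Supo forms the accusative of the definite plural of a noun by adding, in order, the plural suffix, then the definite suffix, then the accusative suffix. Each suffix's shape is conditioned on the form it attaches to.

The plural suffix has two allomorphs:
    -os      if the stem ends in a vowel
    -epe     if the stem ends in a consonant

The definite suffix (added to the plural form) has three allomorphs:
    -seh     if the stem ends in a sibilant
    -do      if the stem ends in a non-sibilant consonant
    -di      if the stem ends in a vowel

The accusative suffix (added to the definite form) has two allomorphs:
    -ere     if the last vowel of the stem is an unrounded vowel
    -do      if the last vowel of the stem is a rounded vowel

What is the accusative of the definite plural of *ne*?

neossehere

*ne*: final sound = /e/, a vowel → -os → *neos*.
The plural form *neos* — final sound /s/ (a sibilant) → -seh → *neosseh*.
The last vowel of the definite form *neosseh* is /e/, which is an unrounded vowel, so the accusative suffix is -ere, giving *neossehere*.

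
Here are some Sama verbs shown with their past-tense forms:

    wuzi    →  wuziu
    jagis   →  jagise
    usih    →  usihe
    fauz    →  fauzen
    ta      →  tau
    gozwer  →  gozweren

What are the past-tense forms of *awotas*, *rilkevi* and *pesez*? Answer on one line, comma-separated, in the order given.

awotase, rilkeviu, pesezen

The pattern is voicing of the final sound: -e when the stem ends in a voiceless consonant (*jagis*, *usih*); -en when the stem ends in a voiced consonant (*fauz*, *gozwer*); -u when the stem ends in a vowel (*wuzi*, *ta*).
The final sound of *awotas* is /s/, which is a voiceless consonant, so the suffix is -e, giving *awotase*.
*rilkevi*: final sound = /i/, a vowel → -u → *rilkeviu*.
*pesez*: final sound = /z/, a voiced consonant → -en → *pesezen*.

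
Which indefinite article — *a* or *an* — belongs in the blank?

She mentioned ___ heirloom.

an

The indefinite article is chosen by the initial *sound* of the following word, not its spelling.
*heirloom* begins with the sound /ɛ/ (silent h) — a vowel sound.
So the article is *an*: She mentioned an heirloom.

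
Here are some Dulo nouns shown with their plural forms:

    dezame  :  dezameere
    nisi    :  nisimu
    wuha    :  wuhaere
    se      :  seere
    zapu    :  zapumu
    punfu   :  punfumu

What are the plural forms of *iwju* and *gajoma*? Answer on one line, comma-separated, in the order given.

iwjumu, gajomaere

Looking at the last vowel of each stem: -mu when the last vowel of the stem is a high vowel (*nisi*, *zapu*, *punfu*); -ere when the last vowel of the stem is a non-high vowel (*dezame*, *wuha*, *se*).
Since the last vowel of *iwju* is /u/ (a high vowel), it takes -mu, giving *iwjumu*.
*gajoma*: last vowel = /a/, a non-high vowel → -ere → *gajomaere*.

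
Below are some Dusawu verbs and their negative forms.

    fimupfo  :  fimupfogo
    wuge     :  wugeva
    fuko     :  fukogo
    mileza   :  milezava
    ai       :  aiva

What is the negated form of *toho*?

Looking at the last vowel of each stem: -go when the last vowel of the stem is a rounded vowel (*fimupfo*, *fuko*); -va when the last vowel of the stem is an unrounded vowel (*wuge*, *mileza*, *ai*).
Since the last vowel of *toho* is /o/ (a rounded vowel), it takes -go, giving *tohogo*.

tohogo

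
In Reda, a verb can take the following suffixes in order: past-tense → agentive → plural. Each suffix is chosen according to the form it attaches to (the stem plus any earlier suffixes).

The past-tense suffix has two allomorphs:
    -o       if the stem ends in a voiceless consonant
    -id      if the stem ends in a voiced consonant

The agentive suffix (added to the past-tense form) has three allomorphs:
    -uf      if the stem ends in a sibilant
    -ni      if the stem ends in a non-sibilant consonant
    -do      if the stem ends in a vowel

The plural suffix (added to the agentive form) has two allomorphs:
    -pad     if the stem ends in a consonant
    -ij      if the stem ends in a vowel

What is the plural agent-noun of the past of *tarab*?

The final consonant of *tarab* is /b/, which is voiced, so the past-tense suffix is -id, giving *tarabid*.
The final sound of the past-tense form *tarabid* is /d/, which is a non-sibilant consonant, so the agentive suffix is -ni, giving *tarabidni*.
The agentive form *tarabidni*: final sound = /i/, a vowel → -ij → *tarabidniij*.

tarabidniij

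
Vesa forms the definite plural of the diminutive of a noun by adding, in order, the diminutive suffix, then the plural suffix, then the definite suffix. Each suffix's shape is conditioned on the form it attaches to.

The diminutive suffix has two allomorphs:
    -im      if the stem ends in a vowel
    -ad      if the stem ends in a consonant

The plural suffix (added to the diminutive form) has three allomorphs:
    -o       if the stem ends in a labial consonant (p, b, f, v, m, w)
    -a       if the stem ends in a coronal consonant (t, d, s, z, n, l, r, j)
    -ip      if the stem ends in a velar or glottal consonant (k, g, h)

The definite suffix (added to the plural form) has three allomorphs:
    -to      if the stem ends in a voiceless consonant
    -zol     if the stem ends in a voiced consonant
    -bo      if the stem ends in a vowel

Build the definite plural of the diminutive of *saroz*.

sarozadabo

Since the final sound of *saroz* is /z/ (a consonant), it takes -ad, giving *sarozad*.
Since the final consonant of the diminutive form *sarozad* is /d/ (coronal), it takes -a, giving *sarozada*.
The plural form *sarozada*: final sound = /a/, a vowel → -bo → *sarozadabo*.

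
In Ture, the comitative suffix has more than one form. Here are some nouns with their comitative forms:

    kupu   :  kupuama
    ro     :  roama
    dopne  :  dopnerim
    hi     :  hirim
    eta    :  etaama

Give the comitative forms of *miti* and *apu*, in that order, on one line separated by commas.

The pattern is front/back vowel harmony: -rim when the last vowel of the stem is a front vowel (*dopne*, *hi*); -ama when the last vowel of the stem is a back vowel (*kupu*, *ro*, *eta*).
Since the last vowel of *miti* is /i/ (a front vowel), it takes -rim, giving *mitirim*.
*apu* — last vowel /u/ (a back vowel) → -ama → *apuama*.

mitirim, apuama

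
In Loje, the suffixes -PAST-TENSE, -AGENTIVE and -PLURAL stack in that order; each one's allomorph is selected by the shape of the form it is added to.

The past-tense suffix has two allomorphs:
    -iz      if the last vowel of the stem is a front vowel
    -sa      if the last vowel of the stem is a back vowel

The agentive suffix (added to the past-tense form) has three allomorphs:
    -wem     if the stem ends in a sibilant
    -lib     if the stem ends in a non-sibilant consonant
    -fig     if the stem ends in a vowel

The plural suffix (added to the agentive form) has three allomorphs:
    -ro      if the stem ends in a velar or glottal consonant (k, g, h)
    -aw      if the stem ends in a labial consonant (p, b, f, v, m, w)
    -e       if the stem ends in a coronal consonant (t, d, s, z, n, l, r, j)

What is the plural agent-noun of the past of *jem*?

jemizwemaw

*jem* — last vowel /e/ (a front vowel) → -iz → *jemiz*.
The past-tense form *jemiz* — final sound /z/ (a sibilant) → -wem → *jemizwem*.
The final consonant of the agentive form *jemizwem* is /m/, which is labial, so the plural suffix is -aw, giving *jemizwemaw*.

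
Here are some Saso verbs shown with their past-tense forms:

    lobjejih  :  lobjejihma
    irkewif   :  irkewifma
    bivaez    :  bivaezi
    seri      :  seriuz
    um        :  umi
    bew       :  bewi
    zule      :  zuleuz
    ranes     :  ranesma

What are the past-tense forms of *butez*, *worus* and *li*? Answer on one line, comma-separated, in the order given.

The pattern is voicing of the final sound: -ma when the stem ends in a voiceless consonant (*lobjejih*, *irkewif*, *ranes*); -i when the stem ends in a voiced consonant (*bivaez*, *um*, *bew*); -uz when the stem ends in a vowel (*seri*, *zule*).
Since the final sound of *butez* is /z/ (a voiced consonant), it takes -i, giving *butezi*.
Since the final sound of *worus* is /s/ (a voiceless consonant), it takes -ma, giving *worusma*.
The final sound of *li* is /i/, which is a vowel, so the suffix is -uz, giving *liuz*.

butezi, worusma, liuz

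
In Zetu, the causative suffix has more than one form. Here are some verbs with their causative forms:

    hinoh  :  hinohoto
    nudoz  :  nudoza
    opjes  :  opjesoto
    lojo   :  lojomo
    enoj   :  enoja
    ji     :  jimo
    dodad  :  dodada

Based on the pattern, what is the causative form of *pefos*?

pefosoto

Looking at the final sound of each stem: -oto when the stem ends in a voiceless consonant (*hinoh*, *opjes*); -a when the stem ends in a voiced consonant (*nudoz*, *enoj*, *dodad*); -mo when the stem ends in a vowel (*lojo*, *ji*).
*pefos*: final sound = /s/, a voiceless consonant → -oto → *pefosoto*.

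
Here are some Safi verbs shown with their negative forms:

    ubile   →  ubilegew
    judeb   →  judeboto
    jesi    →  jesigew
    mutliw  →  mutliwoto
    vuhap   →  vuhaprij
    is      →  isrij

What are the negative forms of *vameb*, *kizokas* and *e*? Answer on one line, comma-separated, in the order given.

The suffix is conditioned by the final sound: -rij when the stem ends in a voiceless consonant (*vuhap*, *is*); -oto when the stem ends in a voiced consonant (*judeb*, *mutliw*); -gew when the stem ends in a vowel (*ubile*, *jesi*).
*vameb* — final sound /b/ (a voiced consonant) → -oto → *vameboto*.
*kizokas*: final sound = /s/, a voiceless consonant → -rij → *kizokasrij*.
*e* — final sound /e/ (a vowel) → -gew → *egew*.

vameboto, kizokasrij, egew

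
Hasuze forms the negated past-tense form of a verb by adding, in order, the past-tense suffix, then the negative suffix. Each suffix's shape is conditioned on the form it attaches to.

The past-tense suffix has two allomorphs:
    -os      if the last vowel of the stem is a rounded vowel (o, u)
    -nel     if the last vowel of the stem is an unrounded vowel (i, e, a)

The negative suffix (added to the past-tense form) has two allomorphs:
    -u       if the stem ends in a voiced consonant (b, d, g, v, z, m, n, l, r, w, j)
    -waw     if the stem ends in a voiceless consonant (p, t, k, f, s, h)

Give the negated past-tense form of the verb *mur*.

The last vowel of *mur* is /u/, which is a rounded vowel, so the past-tense suffix is -os, giving *muros*.
The past-tense form *muros*: final consonant = /s/, voiceless → -waw → *muroswaw*.

muroswaw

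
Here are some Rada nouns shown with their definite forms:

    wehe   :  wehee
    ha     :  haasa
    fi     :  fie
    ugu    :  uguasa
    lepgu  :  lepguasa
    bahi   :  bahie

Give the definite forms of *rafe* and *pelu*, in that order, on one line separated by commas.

The pattern is front/back vowel harmony: -e when the last vowel of the stem is a front vowel (*wehe*, *fi*, *bahi*); -asa when the last vowel of the stem is a back vowel (*ha*, *ugu*, *lepgu*).
The last vowel of *rafe* is /e/, which is a front vowel, so the suffix is -e, giving *rafee*.
*pelu*: last vowel = /u/, a back vowel → -asa → *peluasa*.

rafee, peluasa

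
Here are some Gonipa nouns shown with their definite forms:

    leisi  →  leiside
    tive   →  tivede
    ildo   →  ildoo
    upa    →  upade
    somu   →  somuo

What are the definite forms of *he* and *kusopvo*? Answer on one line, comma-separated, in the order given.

hede, kusopvoo

The alternation tracks the last vowel of the stem — -o when the last vowel of the stem is a rounded vowel (*ildo*, *somu*); -de when the last vowel of the stem is an unrounded vowel (*leisi*, *tive*, *upa*).
*he*: last vowel = /e/, an unrounded vowel → -de → *hede*.
*kusopvo* — last vowel /o/ (a rounded vowel) → -o → *kusopvoo*.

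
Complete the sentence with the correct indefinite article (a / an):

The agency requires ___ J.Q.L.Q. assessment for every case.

a

The indefinite article is chosen by the initial *sound* of the following word, not its spelling.
The initialism *J.Q.L.Q.* is read letter by letter; the first letter, J, is pronounced /dʒeɪ/, which begins with a consonant sound.
So the article is *a*: The agency requires a J.Q.L.Q. assessment for every case.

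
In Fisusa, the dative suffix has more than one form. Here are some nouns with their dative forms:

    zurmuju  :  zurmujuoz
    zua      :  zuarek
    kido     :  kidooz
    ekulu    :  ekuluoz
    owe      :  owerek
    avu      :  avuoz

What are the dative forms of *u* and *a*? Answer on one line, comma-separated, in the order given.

The pattern is rounding harmony: -oz when the last vowel of the stem is a rounded vowel (*zurmuju*, *kido*, *ekulu*, *avu*); -rek when the last vowel of the stem is an unrounded vowel (*zua*, *owe*).
*u* — last vowel /u/ (a rounded vowel) → -oz → *uoz*.
Since the last vowel of *a* is /a/ (an unrounded vowel), it takes -rek, giving *arek*.

uoz, arek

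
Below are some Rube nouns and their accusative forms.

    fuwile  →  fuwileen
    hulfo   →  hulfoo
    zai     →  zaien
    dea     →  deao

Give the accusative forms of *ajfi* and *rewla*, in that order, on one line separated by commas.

ajfien, rewlao

Looking at the last vowel of each stem: -en when the last vowel of the stem is a front vowel (*fuwile*, *zai*); -o when the last vowel of the stem is a back vowel (*hulfo*, *dea*).
Since the last vowel of *ajfi* is /i/ (a front vowel), it takes -en, giving *ajfien*.
*rewla* — last vowel /a/ (a back vowel) → -o → *rewlao*.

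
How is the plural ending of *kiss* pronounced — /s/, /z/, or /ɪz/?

The stem *kiss* ends in a sibilant (/s, z, ʃ, ʒ, tʃ, dʒ/).
The plural suffix surfaces as /ɪz/ after sibilants, /s/ after other voiceless consonants, and /z/ after other voiced sounds.
So the plural -s on *kiss* is pronounced /ɪz/.

/ɪz/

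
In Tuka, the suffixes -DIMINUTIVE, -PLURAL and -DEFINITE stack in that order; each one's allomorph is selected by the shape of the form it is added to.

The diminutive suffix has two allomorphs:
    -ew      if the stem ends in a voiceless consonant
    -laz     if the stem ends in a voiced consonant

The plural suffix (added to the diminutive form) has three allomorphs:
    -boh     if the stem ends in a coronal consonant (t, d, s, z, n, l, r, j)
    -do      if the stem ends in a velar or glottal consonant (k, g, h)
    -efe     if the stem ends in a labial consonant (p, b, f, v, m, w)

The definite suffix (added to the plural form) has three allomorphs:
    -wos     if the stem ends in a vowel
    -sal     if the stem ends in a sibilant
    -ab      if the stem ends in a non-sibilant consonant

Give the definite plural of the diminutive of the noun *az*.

*az* — final consonant /z/ (voiced) → -laz → *azlaz*.
The final consonant of the diminutive form *azlaz* is /z/, which is coronal, so the plural suffix is -boh, giving *azlazboh*.
The plural form *azlazboh*: final sound = /h/, a non-sibilant consonant → -ab → *azlazbohab*.

azlazbohab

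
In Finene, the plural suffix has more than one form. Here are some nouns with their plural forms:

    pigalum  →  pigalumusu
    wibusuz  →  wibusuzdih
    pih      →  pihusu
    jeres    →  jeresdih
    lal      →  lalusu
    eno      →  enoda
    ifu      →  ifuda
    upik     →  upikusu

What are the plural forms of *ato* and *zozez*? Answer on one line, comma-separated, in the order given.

atoda, zozezdih

The alternation tracks the final sound of the stem — -dih when the stem ends in a sibilant (*wibusuz*, *jeres*); -usu when the stem ends in a non-sibilant consonant (*pigalum*, *pih*, *lal*, *upik*); -da when the stem ends in a vowel (*eno*, *ifu*).
Since the final sound of *ato* is /o/ (a vowel), it takes -da, giving *atoda*.
Since the final sound of *zozez* is /z/ (a sibilant), it takes -dih, giving *zozezdih*.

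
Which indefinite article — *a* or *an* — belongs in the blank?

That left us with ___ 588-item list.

The indefinite article is chosen by the initial *sound* of the following word, not its spelling.
The number *588* is spoken "five hundred …", beginning with /faɪv/ — a consonant sound.
So the article is *a*: That left us with a 588-item list.

a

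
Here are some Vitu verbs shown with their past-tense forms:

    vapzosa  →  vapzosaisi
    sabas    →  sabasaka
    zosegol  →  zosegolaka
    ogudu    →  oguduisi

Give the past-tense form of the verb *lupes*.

lupesaka

The suffix is conditioned by the final sound: -aka when the stem ends in a consonant (*sabas*, *zosegol*); -isi when the stem ends in a vowel (*vapzosa*, *ogudu*).
The final sound of *lupes* is /s/, which is a consonant, so the suffix is -aka, giving *lupesaka*.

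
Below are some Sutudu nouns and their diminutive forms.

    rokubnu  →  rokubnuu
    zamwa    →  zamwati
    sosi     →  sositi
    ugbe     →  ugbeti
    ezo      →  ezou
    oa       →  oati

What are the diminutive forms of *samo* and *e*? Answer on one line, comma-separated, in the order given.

samou, eti

Looking at the last vowel of each stem: -u when the last vowel of the stem is a rounded vowel (*rokubnu*, *ezo*); -ti when the last vowel of the stem is an unrounded vowel (*zamwa*, *sosi*, *ugbe*, *oa*).
*samo* — last vowel /o/ (a rounded vowel) → -u → *samou*.
The last vowel of *e* is /e/, which is an unrounded vowel, so the suffix is -ti, giving *eti*.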